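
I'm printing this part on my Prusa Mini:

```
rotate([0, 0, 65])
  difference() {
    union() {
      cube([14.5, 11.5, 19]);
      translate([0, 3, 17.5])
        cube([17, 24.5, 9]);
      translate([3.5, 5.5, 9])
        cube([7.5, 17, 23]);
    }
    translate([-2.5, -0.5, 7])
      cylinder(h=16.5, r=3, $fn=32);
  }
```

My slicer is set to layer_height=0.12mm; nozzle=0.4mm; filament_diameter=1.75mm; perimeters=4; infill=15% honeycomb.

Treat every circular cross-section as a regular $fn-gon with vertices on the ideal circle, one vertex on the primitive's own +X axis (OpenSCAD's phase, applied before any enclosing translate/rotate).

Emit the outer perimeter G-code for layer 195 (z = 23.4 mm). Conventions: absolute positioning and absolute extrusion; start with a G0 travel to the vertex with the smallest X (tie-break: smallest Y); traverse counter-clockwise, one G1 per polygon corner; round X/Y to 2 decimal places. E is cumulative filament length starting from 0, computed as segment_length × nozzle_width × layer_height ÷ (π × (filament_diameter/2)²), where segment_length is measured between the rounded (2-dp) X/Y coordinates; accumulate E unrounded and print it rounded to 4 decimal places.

At z = 23.4 mm: the cube does not reach this height (z outside [0, 19]); the 17×24.5 cube at (0, 3) contributes its full rectangle; the cube at (3.5, 5.5) is present — its section is the full 7.5×17 rectangle; Merging all regions: the 7.5×17 cube at (3.5, 5.5) lies entirely inside the 17×24.5 cube at (0, 3), so the union is just the 17×24.5 cube at (0, 3) — 1 connected region; the cylinder at (-2.5, -0.5): section is a regular 32-gon, circumradius r=3; After the difference (first − rest): starting from that combined region, the r=3 cylinder at (-2.5, -0.5) misses the remaining region (no effect) — 1 connected region; (rotated 65° about Z; rotation is an isometry so areas/perimeters/island counts are preserved). The outline is a single polygon with 4 vertices. Extrusion per mm of travel: 0.4 × 0.12 / (π × 0.875²) = 0.019956. Accumulating E over each segment gives final E = 1.6564.

G0 X-24.92 Y11.62 Z23.40
G1 X-2.72 Y1.27 E0.4888
G1 X4.47 Y16.68 E0.8282
G1 X-17.74 Y27.03 E1.3171
G1 X-24.92 Y11.62 E1.6564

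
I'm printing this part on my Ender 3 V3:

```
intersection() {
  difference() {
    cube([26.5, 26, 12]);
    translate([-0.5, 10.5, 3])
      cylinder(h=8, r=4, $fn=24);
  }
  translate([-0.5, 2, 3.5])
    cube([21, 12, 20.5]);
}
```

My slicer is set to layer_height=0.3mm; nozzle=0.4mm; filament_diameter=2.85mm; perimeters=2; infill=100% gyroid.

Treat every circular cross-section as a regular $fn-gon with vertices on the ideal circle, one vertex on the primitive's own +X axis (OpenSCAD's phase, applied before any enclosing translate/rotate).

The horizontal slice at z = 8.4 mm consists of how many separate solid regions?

1

At z = 8.4 mm: the cube is present — its section is the full 26.5×26 rectangle; the r=4 cylinder at (-0.5, 10.5) contributes a regular 24-gon of circumradius 4; Taking the first minus the rest: starting from the 26.5×26 cube, the r=4 cylinder at (-0.5, 10.5) partially overlaps it — only the 20.88 mm² overlap (of its 49.69 mm²) is removed, clipping the outline — 1 connected region; the cube at (-0.5, 2) (footprint 21×12) is included at this height; Taking the intersection: the 21×12 cube at (-0.5, 2) partially overlaps that combined region; clipping to the common part keeps 225.49 mm² — 1 connected region. The result has 1 disconnected region.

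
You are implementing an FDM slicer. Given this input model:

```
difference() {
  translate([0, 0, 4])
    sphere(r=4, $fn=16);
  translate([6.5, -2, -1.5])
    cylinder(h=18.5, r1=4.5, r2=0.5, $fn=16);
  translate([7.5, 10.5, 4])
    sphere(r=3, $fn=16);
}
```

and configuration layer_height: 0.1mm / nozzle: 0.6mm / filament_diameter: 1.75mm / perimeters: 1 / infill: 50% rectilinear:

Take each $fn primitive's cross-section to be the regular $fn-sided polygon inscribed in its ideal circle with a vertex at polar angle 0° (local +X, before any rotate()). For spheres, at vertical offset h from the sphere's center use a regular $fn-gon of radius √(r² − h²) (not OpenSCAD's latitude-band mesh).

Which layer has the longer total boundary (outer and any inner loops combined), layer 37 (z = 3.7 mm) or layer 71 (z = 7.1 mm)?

Layer 37 (z = 3.7): the sphere: section is a regular 16-gon, circumradius = √(r²−h²) = √(4²−0.3²) = 3.989 (perimeter = 2·16·3.989·sin(180°/16) = 24.90 mm); the cone at (6.5, -2) contributes a regular 16-gon of circumradius 3.376 (interpolated between r1=4.5 and r2=0.5 at t=0.281) (perimeter = 2·16·3.376·sin(180°/16) = 21.07 mm); the r=3 sphere at (7.5, 10.5) contributes a regular 16-gon of circumradius √(3²−0.3²) = 2.985 (perimeter = 2·16·2.985·sin(180°/16) = 18.63 mm); After the difference (first − rest): starting from the r=4 sphere, the cone at (6.5, -2) partially overlaps it — only the 0.81 mm² overlap (of its 34.89 mm²) is removed, clipping the outline; the r=3 sphere at (7.5, 10.5) misses the remaining region (no effect) — boundary = 24.92 mm. So its perimeter = 24.92 mm. Layer 71 (z = 7.1): the r=4 sphere slices to a regular 16-gon of circumradius 2.528 (√(r²−h²) with h=3.1 from center) (perimeter = 2·16·2.528·sin(180°/16) = 15.78 mm); the cone at (6.5, -2) (r1=4.5→r2=0.5) has section circumradius 2.641 here — a regular 16-gon (perimeter = 2·16·2.641·sin(180°/16) = 16.48 mm); the sphere at (7.5, 10.5) is not intersected at this z (|z−center|=3.100 > r=3); After the difference (first − rest): starting from the r=4 sphere, the cone at (6.5, -2) misses the remaining region (no effect) — boundary = 15.78 mm. So its perimeter = 15.78 mm. Layer 37 is larger (24.92 vs 15.78 mm).

layer 37 (z = 3.7 mm)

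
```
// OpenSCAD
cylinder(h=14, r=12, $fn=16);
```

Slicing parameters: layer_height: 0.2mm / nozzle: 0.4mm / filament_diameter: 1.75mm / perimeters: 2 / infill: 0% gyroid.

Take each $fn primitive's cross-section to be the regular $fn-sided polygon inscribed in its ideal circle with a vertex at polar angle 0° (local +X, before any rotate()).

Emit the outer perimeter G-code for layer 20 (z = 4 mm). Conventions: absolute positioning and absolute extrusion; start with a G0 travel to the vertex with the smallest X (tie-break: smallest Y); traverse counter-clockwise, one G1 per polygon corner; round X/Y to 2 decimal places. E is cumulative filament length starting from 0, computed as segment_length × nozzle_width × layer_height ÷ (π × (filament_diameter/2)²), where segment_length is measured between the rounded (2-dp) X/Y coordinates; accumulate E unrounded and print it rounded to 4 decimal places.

At z = 4 mm: the cylinder: section is a regular 16-gon, circumradius r=12. The outline is a single polygon with 16 vertices. Extrusion per mm of travel: 0.4 × 0.2 / (π × 0.875²) = 0.033260. Accumulating E over each segment gives final E = 2.4923.

G0 X-12.00 Y0.00 Z4.00
G1 X-11.09 Y-4.59 E0.1556
G1 X-8.49 Y-8.49 E0.3115
G1 X-4.59 Y-11.09 E0.4674
G1 X0.00 Y-12.00 E0.6231
G1 X4.59 Y-11.09 E0.7787
G1 X8.49 Y-8.49 E0.9346
G1 X11.09 Y-4.59 E1.0905
G1 X12.00 Y0.00 E1.2461
G1 X11.09 Y4.59 E1.4018
G1 X8.49 Y8.49 E1.5577
G1 X4.59 Y11.09 E1.7136
G1 X0.00 Y12.00 E1.8692
G1 X-4.59 Y11.09 E2.0248
G1 X-8.49 Y8.49 E2.1807
G1 X-11.09 Y4.59 E2.3366
G1 X-12.00 Y0.00 E2.4923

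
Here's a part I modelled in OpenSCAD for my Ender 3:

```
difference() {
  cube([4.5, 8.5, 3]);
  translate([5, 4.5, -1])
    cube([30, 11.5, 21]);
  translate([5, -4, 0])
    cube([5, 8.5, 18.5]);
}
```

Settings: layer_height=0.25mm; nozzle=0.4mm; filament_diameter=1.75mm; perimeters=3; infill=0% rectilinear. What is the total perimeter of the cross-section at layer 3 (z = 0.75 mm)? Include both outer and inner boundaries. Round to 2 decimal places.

26.00 mm

At z = 0.75 mm: the 4.5×8.5 cube contributes its full rectangle (perimeter 26.00 mm); the cube at (5, 4.5) is present — its section is the full 30×11.5 rectangle (perimeter 83.00 mm); the cube at (5, -4) (footprint 5×8.5) is included at this height (perimeter 27.00 mm); Subtracting the remaining from the first: starting from the 4.5×8.5 cube, the 30×11.5 cube at (5, 4.5) misses the remaining region (no effect); the 5×8.5 cube at (5, -4) misses the remaining region (no effect) — boundary = 26.00 mm. Overall, the cross-section is a single solid region. Total boundary length (outer) = 26.00 mm.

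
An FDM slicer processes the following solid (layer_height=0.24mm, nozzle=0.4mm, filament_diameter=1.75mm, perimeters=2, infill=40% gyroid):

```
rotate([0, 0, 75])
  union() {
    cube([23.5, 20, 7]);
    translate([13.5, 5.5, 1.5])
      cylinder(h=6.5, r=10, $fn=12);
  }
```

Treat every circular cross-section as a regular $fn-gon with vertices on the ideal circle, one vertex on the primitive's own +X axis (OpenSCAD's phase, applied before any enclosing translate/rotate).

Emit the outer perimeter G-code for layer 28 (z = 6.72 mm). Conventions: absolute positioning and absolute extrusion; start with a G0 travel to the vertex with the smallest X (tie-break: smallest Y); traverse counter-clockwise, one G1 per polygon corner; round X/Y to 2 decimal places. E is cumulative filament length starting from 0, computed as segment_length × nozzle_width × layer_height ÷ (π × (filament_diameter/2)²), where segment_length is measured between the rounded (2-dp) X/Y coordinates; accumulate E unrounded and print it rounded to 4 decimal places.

At z = 6.72 mm: the cube is present — its section is the full 23.5×20 rectangle; the r=10 cylinder at (13.5, 5.5) contributes a regular 12-gon of circumradius 10; Combining (union): the regions partially overlap (shared area 251.71 mm²), so overlapping operands fuse into one piece — 1 connected region; (rotated 75° about Z; rotation is an isometry so areas/perimeters/island counts are preserved). The outline is a single polygon with 9 vertices. Extrusion per mm of travel: 0.4 × 0.24 / (π × 0.875²) = 0.039912. Accumulating E over each segment gives final E = 3.5910.

G0 X-19.32 Y5.18 Z6.72
G1 X0.00 Y0.00 E0.7983
G1 X1.38 Y5.16 E1.0115
G1 X5.25 Y7.39 E1.1898
G1 X7.84 Y11.88 E1.3967
G1 X7.84 Y17.05 E1.6030
G1 X5.61 Y20.92 E1.7813
G1 X6.08 Y22.70 E1.8548
G1 X-13.24 Y27.88 E2.6531
G1 X-19.32 Y5.18 E3.5910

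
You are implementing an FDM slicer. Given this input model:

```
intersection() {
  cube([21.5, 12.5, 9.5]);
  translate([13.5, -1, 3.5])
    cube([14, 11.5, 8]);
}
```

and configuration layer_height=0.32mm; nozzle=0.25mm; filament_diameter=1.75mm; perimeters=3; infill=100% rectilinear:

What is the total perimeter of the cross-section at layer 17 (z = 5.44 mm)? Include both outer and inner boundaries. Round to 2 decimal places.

At z = 5.44 mm: the cube is present — its section is the full 21.5×12.5 rectangle (perimeter 68.00 mm); the 14×11.5 cube at (13.5, -1) contributes its full rectangle (perimeter 51.00 mm); Taking the intersection: the 14×11.5 cube at (13.5, -1) partially overlaps the 21.5×12.5 cube; clipping to the common part keeps 84.00 mm² — boundary = 37.00 mm. Overall, the cross-section is a single solid region. Total boundary length (outer) = 37.00 mm.

37.00 mm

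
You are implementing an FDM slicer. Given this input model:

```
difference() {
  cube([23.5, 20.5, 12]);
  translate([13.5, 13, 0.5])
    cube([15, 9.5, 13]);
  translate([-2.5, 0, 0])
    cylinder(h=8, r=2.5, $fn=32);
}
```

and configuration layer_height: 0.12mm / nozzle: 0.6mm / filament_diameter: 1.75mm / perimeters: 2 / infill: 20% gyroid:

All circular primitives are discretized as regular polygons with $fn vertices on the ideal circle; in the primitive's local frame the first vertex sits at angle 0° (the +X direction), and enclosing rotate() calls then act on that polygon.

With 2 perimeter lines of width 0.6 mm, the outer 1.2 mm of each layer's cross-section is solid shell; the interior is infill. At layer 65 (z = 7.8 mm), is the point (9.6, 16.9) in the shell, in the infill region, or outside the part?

At z = 7.8 mm: the cube is present — its section is the full 23.5×20.5 rectangle; the cube at (13.5, 13) (footprint 15×9.5) is included at this height; the r=2.5 cylinder at (-2.5, 0) gives a regular 32-gon of circumradius 2.5 (constant along its height); After the difference (first − rest): starting from the 23.5×20.5 cube, the 15×9.5 cube at (13.5, 13) partially overlaps it — only the 75.00 mm² overlap (of its 142.50 mm²) is removed, clipping the outline; the r=2.5 cylinder at (-2.5, 0) misses the remaining region (no effect) — 1 connected region. Overall, the cross-section is a single solid region. The nearest boundary edge runs (0.00, 20.50)→(13.50, 20.50); distance from the point to it = 3.60 mm. The point is inside the cross-section and 3.60 mm from the nearest boundary — more than the 1.2 mm shell width (2 × 0.6), so it's in the infill interior.

infill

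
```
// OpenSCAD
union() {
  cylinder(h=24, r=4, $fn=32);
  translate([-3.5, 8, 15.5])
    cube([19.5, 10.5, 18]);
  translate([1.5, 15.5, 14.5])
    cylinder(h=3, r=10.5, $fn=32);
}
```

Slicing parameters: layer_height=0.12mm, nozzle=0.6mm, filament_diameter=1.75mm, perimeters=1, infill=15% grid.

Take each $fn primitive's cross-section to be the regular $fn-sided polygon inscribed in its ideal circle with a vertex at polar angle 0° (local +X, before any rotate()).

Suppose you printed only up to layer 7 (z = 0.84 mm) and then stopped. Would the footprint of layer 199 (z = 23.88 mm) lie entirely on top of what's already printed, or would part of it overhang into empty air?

Compare the two slices. At z = 0.84: the cylinder: section is a regular 32-gon, circumradius r=4 (area = (32/2)·4.000²·sin(360°/32) = 49.94 mm²); the cube at (-3.5, 8) is not intersected at this z (z outside [15.5, 33.5]); the cylinder at (1.5, 15.5) is not intersected at this z (z outside [14.5, 17.5]); Combining (union): only the r=4 cylinder is present, so the union is just that shape — area = 49.94 mm². At z = 23.88: the r=4 cylinder gives a regular 32-gon of circumradius 4 (constant along its height) (area = (32/2)·4.000²·sin(360°/32) = 49.94 mm²); the cube at (-3.5, 8) (footprint 19.5×10.5) is included at this height (area 204.75 mm²); the cylinder at (1.5, 15.5) is absent (z outside [14.5, 17.5]); Combining (union): the 2 present regions are separate (no shared area or edge), so areas and boundary lengths simply add and each stays a separate island — area = 254.69 mm². Checking containment: at z = 23.88 the cross-section extends beyond the z = 0.84 cross-section by about 204.75 mm².

part overhangs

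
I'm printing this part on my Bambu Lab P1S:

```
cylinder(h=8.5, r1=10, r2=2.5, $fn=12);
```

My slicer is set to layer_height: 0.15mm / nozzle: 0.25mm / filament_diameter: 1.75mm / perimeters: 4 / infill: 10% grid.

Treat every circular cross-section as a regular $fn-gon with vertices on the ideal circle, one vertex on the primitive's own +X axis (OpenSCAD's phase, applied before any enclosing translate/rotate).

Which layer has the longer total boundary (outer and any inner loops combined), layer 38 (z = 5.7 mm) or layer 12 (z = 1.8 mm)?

layer 12 (z = 1.8 mm)

Layer 38 (z = 5.7): the cone contributes a regular 12-gon of circumradius 4.971 (interpolated between r1=10 and r2=2.5 at t=0.671) (perimeter = 2·12·4.971·sin(180°/12) = 30.88 mm). So its perimeter = 30.88 mm. Layer 12 (z = 1.8): the cone (r1=10→r2=2.5) has section circumradius 8.412 here — a regular 12-gon (perimeter = 2·12·8.412·sin(180°/12) = 52.25 mm). So its perimeter = 52.25 mm. Layer 12 is larger (52.25 vs 30.88 mm).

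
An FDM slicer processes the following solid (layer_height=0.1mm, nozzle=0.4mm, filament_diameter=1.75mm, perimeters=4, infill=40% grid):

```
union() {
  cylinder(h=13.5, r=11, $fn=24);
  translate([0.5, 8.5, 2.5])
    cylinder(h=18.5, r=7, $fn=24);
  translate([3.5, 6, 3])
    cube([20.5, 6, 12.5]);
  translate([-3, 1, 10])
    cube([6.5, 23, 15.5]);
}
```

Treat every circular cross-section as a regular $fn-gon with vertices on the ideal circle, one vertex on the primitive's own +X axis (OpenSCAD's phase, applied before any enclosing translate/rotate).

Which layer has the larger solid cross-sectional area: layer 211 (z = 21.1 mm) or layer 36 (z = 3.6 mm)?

layer 36 (z = 3.6 mm)

Layer 211 (z = 21.1): the cylinder is absent (z outside [0, 13.5]); the cylinder at (0.5, 8.5) does not reach this height (z outside [2.5, 21]); the cube at (3.5, 6) is not intersected at this z (z outside [3, 15.5]); the 6.5×23 cube at (-3, 1) contributes its full rectangle (area 149.50 mm²); Taking the union: only the 6.5×23 cube at (-3, 1) is present, so the union is just that shape — area = 149.50 mm². So its area = 149.50 mm². Layer 36 (z = 3.6): the r=11 cylinder contributes a regular 24-gon of circumradius 11 (area = (24/2)·11.000²·sin(360°/24) = 375.81 mm²); the r=7 cylinder at (0.5, 8.5) contributes a regular 24-gon of circumradius 7 (area = (24/2)·7.000²·sin(360°/24) = 152.19 mm²); the 20.5×6 cube at (3.5, 6) contributes its full rectangle (area 123.00 mm²); the cube at (-3, 1) is not intersected at this z (z outside [10, 25.5]); Taking the union: the regions partially overlap — summed areas 650.99 mm² minus the doubly-counted overlap 123.31 mm² gives 527.69 mm² — area = 527.69 mm². So its area = 527.69 mm². Layer 36 is larger (527.69 vs 149.50 mm²).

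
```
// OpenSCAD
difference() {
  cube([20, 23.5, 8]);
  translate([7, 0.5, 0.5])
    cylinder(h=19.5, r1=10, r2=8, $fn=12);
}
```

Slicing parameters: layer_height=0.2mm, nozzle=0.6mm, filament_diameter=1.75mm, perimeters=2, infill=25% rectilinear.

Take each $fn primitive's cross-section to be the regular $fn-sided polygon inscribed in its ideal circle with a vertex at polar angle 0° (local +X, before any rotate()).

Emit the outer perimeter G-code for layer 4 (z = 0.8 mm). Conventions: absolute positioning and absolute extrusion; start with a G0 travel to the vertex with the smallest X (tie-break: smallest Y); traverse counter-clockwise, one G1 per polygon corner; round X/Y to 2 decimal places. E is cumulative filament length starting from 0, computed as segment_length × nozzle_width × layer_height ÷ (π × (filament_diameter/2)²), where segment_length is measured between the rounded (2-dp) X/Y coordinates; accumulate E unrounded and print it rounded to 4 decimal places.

G0 X0.00 Y7.12 Z0.80
G1 X2.02 Y9.13 E0.1422
G1 X7.00 Y10.47 E0.3995
G1 X11.98 Y9.13 E0.6568
G1 X15.63 Y5.48 E0.9143
G1 X16.97 Y0.50 E1.1716
G1 X16.84 Y0.00 E1.1973
G1 X20.00 Y0.00 E1.3550
G1 X20.00 Y23.50 E2.5274
G1 X0.00 Y23.50 E3.5252
G1 X0.00 Y7.12 E4.3424

At z = 0.8 mm: the cube is present — its section is the full 20×23.5 rectangle; the cone at (7, 0.5): at t=0.015 of its height the radius interpolates to r₁+(r₂−r₁)t = 9.969, giving a regular 12-gon of that circumradius; After the difference (first − rest): starting from the 20×23.5 cube, the cone at (7, 0.5) partially overlaps it — only the 144.72 mm² overlap (of its 298.16 mm²) is removed, clipping the outline — 1 connected region. The outline is a single polygon with 10 vertices. Extrusion per mm of travel: 0.6 × 0.2 / (π × 0.875²) = 0.049890. Accumulating E over each segment gives final E = 4.3424.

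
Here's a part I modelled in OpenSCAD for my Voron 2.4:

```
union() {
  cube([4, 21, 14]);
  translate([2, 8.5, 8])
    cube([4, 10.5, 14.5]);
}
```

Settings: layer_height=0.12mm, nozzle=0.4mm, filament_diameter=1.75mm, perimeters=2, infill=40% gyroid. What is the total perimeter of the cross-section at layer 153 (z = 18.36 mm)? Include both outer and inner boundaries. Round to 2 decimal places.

29.00 mm

At z = 18.36 mm: the cube is absent (z outside [0, 14]); the 4×10.5 cube at (2, 8.5) contributes its full rectangle (perimeter 29.00 mm); Combining (union): only the 4×10.5 cube at (2, 8.5) is present, so the union is just that shape — boundary = 29.00 mm. Overall, the cross-section is a single solid region. Total boundary length (outer) = 29.00 mm.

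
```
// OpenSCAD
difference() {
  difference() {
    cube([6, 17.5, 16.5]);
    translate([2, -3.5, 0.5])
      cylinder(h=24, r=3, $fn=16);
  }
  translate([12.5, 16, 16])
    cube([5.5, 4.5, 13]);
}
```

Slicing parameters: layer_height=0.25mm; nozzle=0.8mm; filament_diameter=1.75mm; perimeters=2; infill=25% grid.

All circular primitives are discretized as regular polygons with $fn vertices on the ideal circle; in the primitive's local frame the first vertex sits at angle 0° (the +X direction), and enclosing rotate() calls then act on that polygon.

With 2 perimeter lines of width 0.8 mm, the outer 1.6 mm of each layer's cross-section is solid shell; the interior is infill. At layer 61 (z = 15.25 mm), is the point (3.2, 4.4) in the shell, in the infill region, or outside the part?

At z = 15.25 mm: the cube (footprint 6×17.5) is included at this height; the r=3 cylinder at (2, -3.5) contributes a regular 16-gon of circumradius 3; After the difference (first − rest): starting from the 6×17.5 cube, the r=3 cylinder at (2, -3.5) misses the remaining region (no effect) — 1 connected region; the cube at (12.5, 16) does not reach this height (z outside [16, 29]); Taking the first minus the rest: none of the subtracted shapes is present at this height, so the result so far is unchanged — 1 connected region. Overall, the cross-section is a single solid region. The nearest boundary edge runs (6.00, 17.50)→(6.00, 0.00); distance from the point to it = 2.80 mm. The point is inside the cross-section and 2.80 mm from the nearest boundary — more than the 1.6 mm shell width (2 × 0.8), so it's in the infill interior.

infill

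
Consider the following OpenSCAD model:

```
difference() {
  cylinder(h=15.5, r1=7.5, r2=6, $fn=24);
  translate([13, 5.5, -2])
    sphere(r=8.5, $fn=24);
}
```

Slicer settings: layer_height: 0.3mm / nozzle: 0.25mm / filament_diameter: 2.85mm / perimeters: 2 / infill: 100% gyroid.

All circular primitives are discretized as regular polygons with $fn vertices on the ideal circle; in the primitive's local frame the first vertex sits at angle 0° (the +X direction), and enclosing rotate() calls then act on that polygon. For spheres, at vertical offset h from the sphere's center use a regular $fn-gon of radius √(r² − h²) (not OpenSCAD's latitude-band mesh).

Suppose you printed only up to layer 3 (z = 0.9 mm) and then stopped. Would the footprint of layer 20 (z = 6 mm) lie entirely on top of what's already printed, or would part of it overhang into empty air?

Compare the two slices. At z = 0.9: the cone contributes a regular 24-gon of circumradius 7.413 (interpolated between r1=7.5 and r2=6 at t=0.058) (area = (24/2)·7.413²·sin(360°/24) = 170.67 mm²); the sphere at (13, 5.5): section is a regular 24-gon, circumradius = √(r²−h²) = √(8.5²−2.9²) = 7.990 (area = (24/2)·7.990²·sin(360°/24) = 198.28 mm²); After the difference (first − rest): starting from the cone (170.67 mm²), the r=8.5 sphere at (13, 5.5) partially overlaps it — only the 4.79 mm² overlap (of its 198.28 mm²) is removed, clipping the outline — area = 165.88 mm². At z = 6: the cone (r1=7.5→r2=6) has section circumradius 6.919 here — a regular 24-gon (area = (24/2)·6.919²·sin(360°/24) = 148.70 mm²); the r=8.5 sphere at (13, 5.5) contributes a regular 24-gon of circumradius √(8.5²−8²) = 2.872 (area = (24/2)·2.872²·sin(360°/24) = 25.62 mm²); After the difference (first − rest): starting from the cone (148.70 mm²), the r=8.5 sphere at (13, 5.5) misses the remaining region (no effect) — area = 148.70 mm². Checking containment: at z = 6 the cross-section extends beyond the z = 0.9 cross-section by about 2.12 mm².

part overhangs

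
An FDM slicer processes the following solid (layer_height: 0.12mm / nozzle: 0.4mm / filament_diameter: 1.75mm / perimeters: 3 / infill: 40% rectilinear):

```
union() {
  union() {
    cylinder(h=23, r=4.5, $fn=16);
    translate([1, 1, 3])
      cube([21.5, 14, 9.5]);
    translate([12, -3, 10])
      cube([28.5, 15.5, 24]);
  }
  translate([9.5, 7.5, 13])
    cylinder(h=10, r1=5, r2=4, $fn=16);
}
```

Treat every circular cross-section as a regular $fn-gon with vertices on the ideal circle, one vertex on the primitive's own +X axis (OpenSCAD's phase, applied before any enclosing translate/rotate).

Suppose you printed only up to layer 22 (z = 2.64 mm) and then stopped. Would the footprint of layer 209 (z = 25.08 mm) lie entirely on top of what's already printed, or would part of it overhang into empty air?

Compare the two slices. At z = 2.64: the r=4.5 cylinder contributes a regular 16-gon of circumradius 4.5 (area = (16/2)·4.500²·sin(360°/16) = 61.99 mm²); the cube at (1, 1) is not intersected at this z (z outside [3, 12.5]); the cube at (12, -3) is absent (z outside [10, 34]); Taking the union: only the r=4.5 cylinder is present, so the union is just that shape — area = 61.99 mm²; the cone at (9.5, 7.5) does not reach this height (z outside [13, 23]); Merging all regions: only that combined region is present, so the union is just that shape — area = 61.99 mm². At z = 25.08: the cylinder does not reach this height (z outside [0, 23]); the cube at (1, 1) is absent (z outside [3, 12.5]); the 28.5×15.5 cube at (12, -3) contributes its full rectangle (area 441.75 mm²); Taking the union: only the 28.5×15.5 cube at (12, -3) is present, so the union is just that shape — area = 441.75 mm²; the cone at (9.5, 7.5) is absent (z outside [13, 23]); Merging all regions: only that combined region is present, so the union is just that shape — area = 441.75 mm². Checking containment: at z = 25.08 the cross-section extends beyond the z = 2.64 cross-section by about 441.75 mm².

part overhangs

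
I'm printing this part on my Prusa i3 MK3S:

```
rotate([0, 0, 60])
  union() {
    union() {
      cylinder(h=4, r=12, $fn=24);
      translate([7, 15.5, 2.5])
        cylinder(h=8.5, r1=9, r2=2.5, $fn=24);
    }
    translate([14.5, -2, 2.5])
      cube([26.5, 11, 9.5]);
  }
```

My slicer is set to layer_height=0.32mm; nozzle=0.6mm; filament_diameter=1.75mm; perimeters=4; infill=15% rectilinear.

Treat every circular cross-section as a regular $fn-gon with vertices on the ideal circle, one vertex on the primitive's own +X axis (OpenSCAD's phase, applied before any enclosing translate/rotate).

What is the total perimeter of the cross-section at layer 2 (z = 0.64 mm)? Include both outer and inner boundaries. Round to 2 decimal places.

75.18 mm

At z = 0.64 mm: the cylinder: section is a regular 24-gon, circumradius r=12 (perimeter = 2·24·12.000·sin(180°/24) = 75.18 mm); the cone at (7, 15.5) is not intersected at this z (z outside [2.5, 11]); Combining (union): only the r=12 cylinder is present, so the union is just that shape — boundary = 75.18 mm; the cube at (14.5, -2) is absent (z outside [2.5, 12]); Merging all regions: only the result so far is present, so the union is just that shape — boundary = 75.18 mm; (whole slice rotated 60° about Z — lengths, areas and connectivity unchanged). Overall, the cross-section is a single solid region. Total boundary length (outer) = 75.18 mm.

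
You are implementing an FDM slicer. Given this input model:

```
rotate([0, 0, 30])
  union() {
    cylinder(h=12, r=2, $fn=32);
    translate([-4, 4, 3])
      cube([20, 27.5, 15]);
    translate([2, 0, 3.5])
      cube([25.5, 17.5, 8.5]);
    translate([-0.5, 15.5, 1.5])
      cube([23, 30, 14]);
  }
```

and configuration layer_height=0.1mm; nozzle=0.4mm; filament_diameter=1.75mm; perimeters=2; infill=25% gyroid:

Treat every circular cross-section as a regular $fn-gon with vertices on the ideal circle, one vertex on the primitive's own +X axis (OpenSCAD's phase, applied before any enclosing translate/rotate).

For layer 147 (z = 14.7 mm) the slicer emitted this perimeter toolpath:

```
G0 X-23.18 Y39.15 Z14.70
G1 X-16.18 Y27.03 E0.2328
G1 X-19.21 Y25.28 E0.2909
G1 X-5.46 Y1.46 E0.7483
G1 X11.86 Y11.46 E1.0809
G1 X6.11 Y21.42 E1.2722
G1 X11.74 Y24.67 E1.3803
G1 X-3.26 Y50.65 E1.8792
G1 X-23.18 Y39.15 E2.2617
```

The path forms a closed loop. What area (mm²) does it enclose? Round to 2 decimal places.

975.99 mm²

Apply the shoelace formula to the sequence of (X, Y) vertices; enclosed area = 975.99 mm².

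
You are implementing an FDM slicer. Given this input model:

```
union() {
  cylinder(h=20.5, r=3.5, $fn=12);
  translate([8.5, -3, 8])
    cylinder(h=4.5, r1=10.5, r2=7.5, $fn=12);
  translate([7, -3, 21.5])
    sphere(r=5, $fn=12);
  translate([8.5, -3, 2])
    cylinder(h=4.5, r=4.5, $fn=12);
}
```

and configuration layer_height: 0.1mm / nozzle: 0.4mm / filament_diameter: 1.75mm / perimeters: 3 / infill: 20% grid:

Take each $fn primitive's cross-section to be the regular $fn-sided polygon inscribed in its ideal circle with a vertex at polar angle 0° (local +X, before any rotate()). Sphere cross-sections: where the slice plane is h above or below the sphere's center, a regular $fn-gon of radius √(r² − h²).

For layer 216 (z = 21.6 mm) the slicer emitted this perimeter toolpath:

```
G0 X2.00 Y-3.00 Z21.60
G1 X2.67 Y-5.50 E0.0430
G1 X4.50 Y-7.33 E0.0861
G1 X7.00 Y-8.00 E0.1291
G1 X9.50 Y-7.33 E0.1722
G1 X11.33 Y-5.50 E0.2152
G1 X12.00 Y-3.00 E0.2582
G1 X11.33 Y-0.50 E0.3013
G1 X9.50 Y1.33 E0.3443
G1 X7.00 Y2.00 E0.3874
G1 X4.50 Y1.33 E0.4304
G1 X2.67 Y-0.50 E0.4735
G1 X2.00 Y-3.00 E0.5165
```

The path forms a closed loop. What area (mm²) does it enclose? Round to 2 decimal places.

Apply the shoelace formula to the sequence of (X, Y) vertices; enclosed area = 75.00 mm².

75.00 mm²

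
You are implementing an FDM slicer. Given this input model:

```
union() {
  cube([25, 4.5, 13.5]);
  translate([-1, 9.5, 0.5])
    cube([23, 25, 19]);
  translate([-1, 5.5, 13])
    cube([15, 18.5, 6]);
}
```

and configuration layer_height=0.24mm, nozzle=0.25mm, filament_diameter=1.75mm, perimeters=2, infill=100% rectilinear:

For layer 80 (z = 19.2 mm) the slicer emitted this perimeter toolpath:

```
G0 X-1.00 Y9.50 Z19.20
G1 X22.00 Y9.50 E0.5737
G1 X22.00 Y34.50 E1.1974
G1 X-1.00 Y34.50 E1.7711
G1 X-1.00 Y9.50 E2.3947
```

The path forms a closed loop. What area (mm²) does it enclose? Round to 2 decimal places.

575.00 mm²

Apply the shoelace formula to the sequence of (X, Y) vertices; enclosed area = 575.00 mm².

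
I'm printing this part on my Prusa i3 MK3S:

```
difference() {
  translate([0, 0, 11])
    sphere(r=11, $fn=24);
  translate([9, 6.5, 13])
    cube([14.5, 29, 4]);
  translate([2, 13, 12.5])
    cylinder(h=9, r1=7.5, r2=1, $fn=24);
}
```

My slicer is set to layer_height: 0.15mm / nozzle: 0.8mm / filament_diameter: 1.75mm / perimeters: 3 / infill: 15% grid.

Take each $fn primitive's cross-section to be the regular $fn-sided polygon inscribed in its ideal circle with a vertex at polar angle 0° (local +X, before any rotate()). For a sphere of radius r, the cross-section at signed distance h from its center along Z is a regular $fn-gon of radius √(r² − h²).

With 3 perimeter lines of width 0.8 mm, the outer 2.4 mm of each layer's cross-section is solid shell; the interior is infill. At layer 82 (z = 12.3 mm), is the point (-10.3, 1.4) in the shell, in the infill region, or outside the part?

At z = 12.3 mm: the r=11 sphere slices to a regular 24-gon of circumradius 10.923 (√(r²−h²) with h=1.3 from center); the cube at (9, 6.5) is absent (z outside [13, 17]); the cone at (2, 13) is absent (z outside [12.5, 21.5]); After the difference (first − rest): none of the subtracted shapes is present at this height, so the r=11 sphere is unchanged — 1 connected region. Overall, the cross-section is a single solid region. The nearest boundary edge runs (-10.55, 2.83)→(-10.92, 0.00); distance from the point to it = 0.43 mm. The point is inside the cross-section, 0.43 mm from the nearest boundary — within the 2.4 mm shell band (3 × 0.8).

shell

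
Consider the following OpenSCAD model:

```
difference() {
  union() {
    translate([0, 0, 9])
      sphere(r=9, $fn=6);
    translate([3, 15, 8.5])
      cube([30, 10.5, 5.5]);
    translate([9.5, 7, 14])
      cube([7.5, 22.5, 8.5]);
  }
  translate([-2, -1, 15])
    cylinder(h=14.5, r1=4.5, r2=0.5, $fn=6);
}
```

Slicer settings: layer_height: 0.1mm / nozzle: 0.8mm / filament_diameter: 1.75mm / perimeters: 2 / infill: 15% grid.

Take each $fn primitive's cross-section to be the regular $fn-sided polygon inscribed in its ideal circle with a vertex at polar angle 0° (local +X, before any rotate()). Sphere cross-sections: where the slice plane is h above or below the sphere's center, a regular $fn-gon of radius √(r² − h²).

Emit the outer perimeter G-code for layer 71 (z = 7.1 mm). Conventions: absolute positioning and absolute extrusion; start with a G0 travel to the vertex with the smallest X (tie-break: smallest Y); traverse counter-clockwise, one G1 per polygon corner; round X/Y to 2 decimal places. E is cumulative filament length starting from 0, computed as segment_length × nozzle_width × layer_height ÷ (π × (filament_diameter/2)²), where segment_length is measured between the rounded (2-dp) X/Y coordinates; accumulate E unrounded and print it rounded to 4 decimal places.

G0 X-8.80 Y0.00 Z7.10
G1 X-4.40 Y-7.62 E0.2927
G1 X4.40 Y-7.62 E0.5853
G1 X8.80 Y0.00 E0.8780
G1 X4.40 Y7.62 E1.1707
G1 X-4.40 Y7.62 E1.4634
G1 X-8.80 Y0.00 E1.7560

At z = 7.1 mm: the r=9 sphere contributes a regular 6-gon of circumradius √(9²−1.9²) = 8.797; the cube at (3, 15) does not reach this height (z outside [8.5, 14]); the cube at (9.5, 7) does not reach this height (z outside [14, 22.5]); Merging all regions: only the r=9 sphere is present, so the union is just that shape — 1 connected region; the cone at (-2, -1) does not reach this height (z outside [15, 29.5]); After the difference (first − rest): none of the subtracted shapes is present at this height, so the result so far is unchanged — 1 connected region. The outline is a single polygon with 6 vertices. Extrusion per mm of travel: 0.8 × 0.1 / (π × 0.875²) = 0.033260. Accumulating E over each segment gives final E = 1.7560.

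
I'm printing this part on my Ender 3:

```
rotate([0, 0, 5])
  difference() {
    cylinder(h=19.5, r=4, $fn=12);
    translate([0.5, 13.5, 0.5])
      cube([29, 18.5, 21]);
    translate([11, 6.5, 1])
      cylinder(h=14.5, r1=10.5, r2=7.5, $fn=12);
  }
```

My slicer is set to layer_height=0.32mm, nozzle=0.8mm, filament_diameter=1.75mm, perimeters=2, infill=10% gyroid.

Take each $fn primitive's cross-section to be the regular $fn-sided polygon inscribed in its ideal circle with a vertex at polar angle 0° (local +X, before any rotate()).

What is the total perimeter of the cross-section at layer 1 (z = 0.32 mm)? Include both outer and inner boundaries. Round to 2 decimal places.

At z = 0.32 mm: the r=4 cylinder contributes a regular 12-gon of circumradius 4 (perimeter = 2·12·4.000·sin(180°/12) = 24.85 mm); the cube at (0.5, 13.5) is not intersected at this z (z outside [0.5, 21.5]); the cone at (11, 6.5) is not intersected at this z (z outside [1, 15.5]); After the difference (first − rest): none of the subtracted shapes is present at this height, so the r=4 cylinder is unchanged — boundary = 24.85 mm; (rotated 5° about Z; rotation is an isometry so areas/perimeters/island counts are preserved). Overall, the cross-section is a single solid region. Total boundary length (outer) = 24.85 mm.

24.85 mm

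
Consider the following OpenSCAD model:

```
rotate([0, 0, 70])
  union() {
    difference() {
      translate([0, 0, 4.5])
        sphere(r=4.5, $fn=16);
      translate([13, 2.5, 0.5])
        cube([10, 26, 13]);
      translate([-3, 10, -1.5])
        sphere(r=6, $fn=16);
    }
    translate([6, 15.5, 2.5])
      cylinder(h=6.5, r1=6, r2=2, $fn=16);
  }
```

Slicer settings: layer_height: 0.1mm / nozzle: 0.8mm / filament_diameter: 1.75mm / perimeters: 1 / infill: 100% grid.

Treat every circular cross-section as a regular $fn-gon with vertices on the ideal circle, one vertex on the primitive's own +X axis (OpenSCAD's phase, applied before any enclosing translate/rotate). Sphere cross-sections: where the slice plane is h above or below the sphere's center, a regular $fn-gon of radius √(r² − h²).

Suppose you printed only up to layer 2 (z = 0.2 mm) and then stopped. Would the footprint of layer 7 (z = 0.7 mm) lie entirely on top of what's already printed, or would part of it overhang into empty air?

part overhangs

Compare the two slices. At z = 0.2: the r=4.5 sphere contributes a regular 16-gon of circumradius √(4.5²−4.3²) = 1.327 (area = (16/2)·1.327²·sin(360°/16) = 5.39 mm²); the cube at (13, 2.5) does not reach this height (z outside [0.5, 13.5]); the r=6 sphere at (-3, 10) slices to a regular 16-gon of circumradius 5.754 (√(r²−h²) with h=1.7 from center) (area = (16/2)·5.754²·sin(360°/16) = 101.37 mm²); Taking the first minus the rest: starting from the r=4.5 sphere (5.39 mm²), the r=6 sphere at (-3, 10) misses the remaining region (no effect) — area = 5.39 mm²; the cone at (6, 15.5) does not reach this height (z outside [2.5, 9]); Taking the union: only that combined region is present, so the union is just that shape — area = 5.39 mm²; (rotated 70° about Z; rotation is an isometry so areas/perimeters/island counts are preserved). At z = 0.7: the r=4.5 sphere contributes a regular 16-gon of circumradius √(4.5²−3.8²) = 2.410 (area = (16/2)·2.410²·sin(360°/16) = 17.79 mm²); the 10×26 cube at (13, 2.5) contributes its full rectangle (area 260.00 mm²); the sphere at (-3, 10): section is a regular 16-gon, circumradius = √(r²−h²) = √(6²−2.2²) = 5.582 (area = (16/2)·5.582²·sin(360°/16) = 95.40 mm²); After the difference (first − rest): starting from the r=4.5 sphere (17.79 mm²), the 10×26 cube at (13, 2.5) misses the remaining region (no effect); the r=6 sphere at (-3, 10) misses the remaining region (no effect) — area = 17.79 mm²; the cone at (6, 15.5) does not reach this height (z outside [2.5, 9]); Merging all regions: only that combined region is present, so the union is just that shape — area = 17.79 mm²; (rotated 70° about Z; rotation is an isometry so areas/perimeters/island counts are preserved). Checking containment: at z = 0.7 the cross-section extends beyond the z = 0.2 cross-section by about 12.40 mm².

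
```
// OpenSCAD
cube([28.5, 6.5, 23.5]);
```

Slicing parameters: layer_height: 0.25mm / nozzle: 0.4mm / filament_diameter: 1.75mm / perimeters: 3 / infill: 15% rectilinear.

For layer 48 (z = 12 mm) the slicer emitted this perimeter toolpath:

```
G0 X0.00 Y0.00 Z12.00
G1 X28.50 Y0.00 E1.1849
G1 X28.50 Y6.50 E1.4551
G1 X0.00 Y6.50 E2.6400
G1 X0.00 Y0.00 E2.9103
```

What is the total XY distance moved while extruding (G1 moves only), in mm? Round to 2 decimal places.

70.00 mm

Sum the Euclidean lengths of each G1 segment: total = 70.00 mm.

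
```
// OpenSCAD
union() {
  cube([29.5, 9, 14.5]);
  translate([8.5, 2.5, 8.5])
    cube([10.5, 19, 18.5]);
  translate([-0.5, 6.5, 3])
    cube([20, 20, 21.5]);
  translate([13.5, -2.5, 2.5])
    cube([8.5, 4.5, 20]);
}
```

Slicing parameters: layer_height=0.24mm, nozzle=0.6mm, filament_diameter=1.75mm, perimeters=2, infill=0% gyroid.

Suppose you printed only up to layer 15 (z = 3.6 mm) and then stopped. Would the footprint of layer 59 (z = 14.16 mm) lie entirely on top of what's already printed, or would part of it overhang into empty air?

entirely on top

Compare the two slices. At z = 3.6: the 29.5×9 cube contributes its full rectangle (area 265.50 mm²); the cube at (8.5, 2.5) does not reach this height (z outside [8.5, 27]); the 20×20 cube at (-0.5, 6.5) contributes its full rectangle (area 400.00 mm²); the cube at (13.5, -2.5) is present — its section is the full 8.5×4.5 rectangle (area 38.25 mm²); Taking the union: the regions partially overlap — summed areas 703.75 mm² minus the doubly-counted overlap 65.75 mm² gives 638.00 mm² — area = 638.00 mm². At z = 14.16: the 29.5×9 cube contributes its full rectangle (area 265.50 mm²); the 10.5×19 cube at (8.5, 2.5) contributes its full rectangle (area 199.50 mm²); the cube at (-0.5, 6.5) is present — its section is the full 20×20 rectangle (area 400.00 mm²); the 8.5×4.5 cube at (13.5, -2.5) contributes its full rectangle (area 38.25 mm²); Taking the union: the regions partially overlap — summed areas 903.25 mm² minus the doubly-counted overlap 265.25 mm² gives 638.00 mm² — area = 638.00 mm². Checking containment: the cross-section at z = 14.16 is a subset of the cross-section at z = 3.6.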